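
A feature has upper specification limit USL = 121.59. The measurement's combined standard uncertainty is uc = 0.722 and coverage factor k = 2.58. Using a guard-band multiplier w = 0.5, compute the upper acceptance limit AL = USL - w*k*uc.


U = k * uc = 2.58 * 0.722 = 1.86276
guard band g = w * U = 0.5 * 1.86276 = 0.93138
AL = USL - g = 121.59 - 0.93138
AL = 120.6586

120.6586


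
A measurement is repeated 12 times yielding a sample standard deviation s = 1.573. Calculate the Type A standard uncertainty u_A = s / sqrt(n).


u_A = s / sqrt(n)
u_A = 1.573 / sqrt(12)
u_A = 1.573 / 3.4641016
u_A = 0.4541

0.4541


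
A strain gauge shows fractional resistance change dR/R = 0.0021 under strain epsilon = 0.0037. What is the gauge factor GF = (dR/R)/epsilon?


GF = (dR/R) / epsilon
= 0.0021 / 0.0037
= 0.5676

0.5676


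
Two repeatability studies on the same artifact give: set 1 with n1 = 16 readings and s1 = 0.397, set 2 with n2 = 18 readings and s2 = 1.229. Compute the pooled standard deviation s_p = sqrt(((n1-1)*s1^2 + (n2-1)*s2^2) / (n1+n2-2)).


s_p = sqrt(((n1-1)*s1^2 + (n2-1)*s2^2) / (n1+n2-2))
numerator = (16-1)*0.397^2 + (18-1)*1.229^2 = 2.364135 + 25.677497 = 28.041632
denominator = 16 + 18 - 2 = 32
s_p^2 = 28.041632 / 32 = 0.876301
s_p = sqrt(0.876301) = 0.9361

0.9361


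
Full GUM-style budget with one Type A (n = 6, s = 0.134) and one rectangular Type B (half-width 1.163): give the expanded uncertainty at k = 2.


u_A = s / sqrt(n) = 0.134 / sqrt(6) = 0.054705271
u_B = half_width / sqrt(3) = 1.163 / sqrt(3) = 0.67145836
uc = sqrt(u_A^2 + u_B^2) = sqrt(0.054705271^2 + 0.67145836^2) = 0.67368316
U = k * uc = 2 * 0.67368316
U = 1.3474

1.3474


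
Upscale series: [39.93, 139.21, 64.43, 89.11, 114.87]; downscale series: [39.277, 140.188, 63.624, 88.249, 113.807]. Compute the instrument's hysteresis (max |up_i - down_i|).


|39.93 - 39.277| = 0.6530
|139.21 - 140.188| = 0.9780
|64.43 - 63.624| = 0.8060
|89.11 - 88.249| = 0.8610
|114.87 - 113.807| = 1.0630
hysteresis = max(diffs) = 1.0630

1.0630


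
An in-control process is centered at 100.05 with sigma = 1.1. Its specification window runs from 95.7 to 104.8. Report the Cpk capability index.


Cpu = (USL - mean) / (3*sigma) = (104.8 - 100.05) / (3*1.1) = 1.4394
Cpl = (mean - LSL) / (3*sigma) = (100.05 - 95.7) / (3*1.1) = 1.3182
Cpk = min(Cpu, Cpl) = 1.3182

1.3182


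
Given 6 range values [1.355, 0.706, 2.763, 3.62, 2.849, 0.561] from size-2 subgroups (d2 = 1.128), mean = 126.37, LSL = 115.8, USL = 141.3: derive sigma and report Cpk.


R_bar = (1.355 + 0.706 + 2.763 + 3.62 + 2.849 + 0.561) / 6 = 1.9756667
sigma = R_bar / d2 = 1.9756667 / 1.128 = 1.7514776
Cp = (USL - LSL)/(6*sigma) = (141.3 - 115.8)/(6*1.7514776) = 2.4265
Cpu = (141.3 - 126.37)/(3*1.7514776) = 2.8414
Cpl = (126.37 - 115.8)/(3*1.7514776) = 2.0116
Cpk = min(Cpu, Cpl) = 2.0116

2.0116


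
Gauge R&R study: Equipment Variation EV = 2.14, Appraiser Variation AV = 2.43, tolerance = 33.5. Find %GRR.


GRR = sqrt(EV^2 + AV^2) = sqrt(2.14^2 + 2.43^2) = 3.2379778
%GRR = GRR / tol * 100 = 3.2379778 / 33.5 * 100
%GRR = 9.6656

9.6656


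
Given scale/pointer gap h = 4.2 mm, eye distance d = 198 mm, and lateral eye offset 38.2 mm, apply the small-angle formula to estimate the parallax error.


error = h * offset / d
= 4.2 * 38.2 / 198
= 0.8103

0.8103


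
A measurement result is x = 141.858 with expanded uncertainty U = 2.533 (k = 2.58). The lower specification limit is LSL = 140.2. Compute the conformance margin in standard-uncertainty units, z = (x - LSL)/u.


u = U / k = 2.533 / 2.58 = 0.98178295
margin = |LSL - x| = |140.2 - 141.858| = 1.658
z = margin / u = 1.658 / 0.98178295
z = 1.6888

1.6888


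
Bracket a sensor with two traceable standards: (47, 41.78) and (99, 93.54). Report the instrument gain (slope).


slope = (y2 - y1) / (x2 - x1)
= (93.54 - 41.78) / (99 - 47)
= 51.7600 / 52
= 0.9954

0.9954


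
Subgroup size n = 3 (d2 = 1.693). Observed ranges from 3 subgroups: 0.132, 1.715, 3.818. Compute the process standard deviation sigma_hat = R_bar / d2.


R_bar = (0.132 + 1.715 + 3.818) / 3
R_bar = 5.665 / 3 = 1.8883333
sigma_hat = R_bar / d2 = 1.8883333 / 1.693 = 1.1154

1.1154


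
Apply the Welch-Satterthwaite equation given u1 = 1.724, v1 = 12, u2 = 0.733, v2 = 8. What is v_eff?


uc = sqrt(u1^2 + u2^2) = sqrt(1.724^2 + 0.733^2) = 1.8733566
v_eff = uc^4 / (u1^4/v1 + u2^4/v2)
= 1.8733566^4 / (1.724^4/12 + 0.733^4/8)
= 12.316344 / 0.77223745
v_eff = 15.9489

15.9489


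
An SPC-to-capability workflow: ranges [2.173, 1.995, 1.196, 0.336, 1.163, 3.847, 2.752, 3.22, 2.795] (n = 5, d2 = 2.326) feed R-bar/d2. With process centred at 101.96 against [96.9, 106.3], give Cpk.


R_bar = (2.173 + 1.995 + 1.196 + 0.336 + 1.163 + 3.847 + 2.752 + 3.22 + 2.795) / 9 = 2.1641111
sigma = R_bar / d2 = 2.1641111 / 2.326 = 0.9304003
Cp = (USL - LSL)/(6*sigma) = (106.3 - 96.9)/(6*0.9304003) = 1.6839
Cpu = (106.3 - 101.96)/(3*0.9304003) = 1.5549
Cpl = (101.96 - 96.9)/(3*0.9304003) = 1.8128
Cpk = min(Cpu, Cpl) = 1.5549

1.5549


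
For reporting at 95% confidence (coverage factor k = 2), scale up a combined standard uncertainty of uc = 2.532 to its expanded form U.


U = k * uc
U = 2 * 2.532
U = 5.0640

5.0640


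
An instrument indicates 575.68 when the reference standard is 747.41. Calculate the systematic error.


Systematic error = measured - true
= 575.68 - 747.41
= -171.7300

-171.7300


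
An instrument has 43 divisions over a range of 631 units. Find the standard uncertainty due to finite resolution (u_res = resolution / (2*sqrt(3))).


resolution = range / divisions
resolution = 631 / 43 = 14.674419
u_res = resolution / (2*sqrt(3))
u_res = 14.674419 / 3.4641016
u_res = 4.2361

4.2361


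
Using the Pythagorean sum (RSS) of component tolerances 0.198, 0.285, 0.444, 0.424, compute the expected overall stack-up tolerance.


RSS = sqrt(0.198^2 + 0.285^2 + 0.444^2 + 0.424^2)
= sqrt(0.497341)
= 0.7052

0.7052


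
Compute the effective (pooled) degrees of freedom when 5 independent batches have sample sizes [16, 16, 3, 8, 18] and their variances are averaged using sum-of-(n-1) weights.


nu = sum_i (n_i - 1)
nu = ((16 - 1) + (16 - 1) + (3 - 1) + (8 - 1) + (18 - 1))
nu = 15 + 15 + 2 + 7 + 17
nu = 56

56


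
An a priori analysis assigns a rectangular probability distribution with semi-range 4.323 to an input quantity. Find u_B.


u_B = half_width / sqrt(3)
u_B = 4.323 / 1.7320508
u_B = 2.4959

2.4959


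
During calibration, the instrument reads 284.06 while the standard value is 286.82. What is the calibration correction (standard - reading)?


Correction = standard - reading
= 286.82 - 284.06
= 2.7600

2.7600


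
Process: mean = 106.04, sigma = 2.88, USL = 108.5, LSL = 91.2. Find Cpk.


Cpu = (USL - mean) / (3*sigma) = (108.5 - 106.04) / (3*2.88) = 0.2847
Cpl = (mean - LSL) / (3*sigma) = (106.04 - 91.2) / (3*2.88) = 1.7176
Cpk = min(Cpu, Cpl) = 0.2847

0.2847


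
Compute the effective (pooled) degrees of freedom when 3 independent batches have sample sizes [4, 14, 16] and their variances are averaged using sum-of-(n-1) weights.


nu = sum_i (n_i - 1)
nu = ((4 - 1) + (14 - 1) + (16 - 1))
nu = 3 + 13 + 15
nu = 31

31


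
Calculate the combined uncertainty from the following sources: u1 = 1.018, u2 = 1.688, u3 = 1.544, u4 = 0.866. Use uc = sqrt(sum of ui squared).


uc = sqrt(1.018^2 + 1.688^2 + 1.544^2 + 0.866^2)
uc = sqrt(7.01956)
uc = 2.6494

2.6494


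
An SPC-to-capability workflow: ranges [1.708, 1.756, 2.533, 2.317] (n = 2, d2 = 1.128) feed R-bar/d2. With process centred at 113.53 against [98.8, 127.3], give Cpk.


R_bar = (1.708 + 1.756 + 2.533 + 2.317) / 4 = 2.0785
sigma = R_bar / d2 = 2.0785 / 1.128 = 1.8426418
Cp = (USL - LSL)/(6*sigma) = (127.3 - 98.8)/(6*1.8426418) = 2.5778
Cpu = (127.3 - 113.53)/(3*1.8426418) = 2.4910
Cpl = (113.53 - 98.8)/(3*1.8426418) = 2.6647
Cpk = min(Cpu, Cpl) = 2.4910

2.4910


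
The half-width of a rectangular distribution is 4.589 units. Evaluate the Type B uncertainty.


u_B = half_width / sqrt(3)
u_B = 4.589 / 1.7320508
u_B = 2.6495

2.6495


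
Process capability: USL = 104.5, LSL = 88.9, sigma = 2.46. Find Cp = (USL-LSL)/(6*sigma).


Cp = (USL - LSL) / (6 * sigma)
= (104.5 - 88.9) / (6 * 2.46)
= 15.6000 / 14.7600
= 1.0569

1.0569


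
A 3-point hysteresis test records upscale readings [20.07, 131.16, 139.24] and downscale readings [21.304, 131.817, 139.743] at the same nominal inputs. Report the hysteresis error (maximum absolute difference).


|20.07 - 21.304| = 1.2340
|131.16 - 131.817| = 0.6570
|139.24 - 139.743| = 0.5030
hysteresis = max(diffs) = 1.2340

1.2340


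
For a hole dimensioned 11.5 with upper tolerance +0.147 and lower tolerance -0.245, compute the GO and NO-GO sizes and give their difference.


GO = nominal - lower_tol (smallest hole = maximum material condition)
GO = 11.5 - 0.245 = 11.255
NO-GO = nominal + upper_tol (largest hole = least material condition)
NO-GO = 11.5 + 0.147 = 11.647
spread = NO-GO - GO = 11.647 - 11.255 = 0.3920

0.3920


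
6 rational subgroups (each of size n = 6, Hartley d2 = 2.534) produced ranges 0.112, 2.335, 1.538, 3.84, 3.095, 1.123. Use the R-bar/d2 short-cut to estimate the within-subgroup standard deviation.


R_bar = (0.112 + 2.335 + 1.538 + 3.84 + 3.095 + 1.123) / 6
R_bar = 12.043 / 6 = 2.0071667
sigma_hat = R_bar / d2 = 2.0071667 / 2.534 = 0.7921

0.7921


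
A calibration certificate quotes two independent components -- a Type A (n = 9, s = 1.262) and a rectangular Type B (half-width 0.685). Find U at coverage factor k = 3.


u_A = s / sqrt(n) = 1.262 / sqrt(9) = 0.42066667
u_B = half_width / sqrt(3) = 0.685 / sqrt(3) = 0.39548493
uc = sqrt(u_A^2 + u_B^2) = sqrt(0.42066667^2 + 0.39548493^2) = 0.57738096
U = k * uc = 3 * 0.57738096
U = 1.7321

1.7321


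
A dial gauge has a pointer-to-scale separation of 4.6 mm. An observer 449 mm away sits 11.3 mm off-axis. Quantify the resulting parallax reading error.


error = h * offset / d
= 4.6 * 11.3 / 449
= 0.1158

0.1158


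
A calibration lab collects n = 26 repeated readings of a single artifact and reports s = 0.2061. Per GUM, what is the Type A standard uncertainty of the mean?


u_A = s / sqrt(n)
u_A = 0.2061 / sqrt(26)
u_A = 0.2061 / 5.0990195
u_A = 0.0404

0.0404


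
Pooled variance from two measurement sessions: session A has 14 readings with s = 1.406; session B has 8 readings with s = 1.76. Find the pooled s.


s_p = sqrt(((n1-1)*s1^2 + (n2-1)*s2^2) / (n1+n2-2))
numerator = (14-1)*1.406^2 + (8-1)*1.76^2 = 25.698868 + 21.6832 = 47.382068
denominator = 14 + 8 - 2 = 20
s_p^2 = 47.382068 / 20 = 2.3691034
s_p = sqrt(2.3691034) = 1.5392

1.5392


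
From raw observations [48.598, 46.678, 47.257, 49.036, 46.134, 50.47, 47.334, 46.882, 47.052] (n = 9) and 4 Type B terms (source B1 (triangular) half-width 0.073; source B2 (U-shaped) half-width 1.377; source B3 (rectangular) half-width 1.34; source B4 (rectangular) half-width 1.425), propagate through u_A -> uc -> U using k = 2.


mean = (48.598 + 46.678 + 47.257 + 49.036 + 46.134 + 50.47 + 47.334 + 46.882 + 47.052) / 9 = 47.71566667
s = sqrt(sum((x - mean)^2)/(n-1)) = 1.3774099
u_A = s / sqrt(n) = 1.3774099 / sqrt(9) = 0.45913663
u_B1 = 0.073 / sqrt(6) = 0.029802125
u_B2 = 1.377 / sqrt(2) = 0.97368604
u_B3 = 1.34 / sqrt(3) = 0.77364936
u_B4 = 1.425 / sqrt(3) = 0.82272413
uc = sqrt(0.45913663^2 + 0.029802125^2 + 0.97368604^2 + 0.77364936^2 + 0.82272413^2) = 1.5605023
U = k * uc = 2 * 1.5605023
U = 3.1210

3.1210


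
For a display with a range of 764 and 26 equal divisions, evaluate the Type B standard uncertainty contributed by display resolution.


resolution = range / divisions
resolution = 764 / 26 = 29.384615
u_res = resolution / (2*sqrt(3))
u_res = 29.384615 / 3.4641016
u_res = 8.4826

8.4826


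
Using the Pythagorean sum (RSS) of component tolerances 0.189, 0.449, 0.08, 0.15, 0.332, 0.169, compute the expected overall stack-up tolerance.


RSS = sqrt(0.189^2 + 0.449^2 + 0.08^2 + 0.15^2 + 0.332^2 + 0.169^2)
= sqrt(0.405007)
= 0.6364

0.6364


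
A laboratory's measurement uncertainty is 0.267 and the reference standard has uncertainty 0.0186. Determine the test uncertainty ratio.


TUR = u_lab / u_ref
= 0.267 / 0.0186
= 14.3548

14.3548


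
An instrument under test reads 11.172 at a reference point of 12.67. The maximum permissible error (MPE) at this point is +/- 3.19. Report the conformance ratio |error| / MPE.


e = indication - reference = 11.172 - 12.67 = -1.4980
|e| = 1.4980
ratio = |e| / MPE = 1.4980 / 3.19
ratio = 0.4696

0.4696


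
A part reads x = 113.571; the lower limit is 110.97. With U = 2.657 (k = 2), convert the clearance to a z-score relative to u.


u = U / k = 2.657 / 2 = 1.3285
margin = |LSL - x| = |110.97 - 113.571| = 2.601
z = margin / u = 2.601 / 1.3285
z = 1.9578

1.9578


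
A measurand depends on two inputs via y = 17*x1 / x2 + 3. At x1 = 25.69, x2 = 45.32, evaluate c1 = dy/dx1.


y = 17*x1 / x2 + 3
dy/dx1 = 17/x2
Evaluate at x2 = 45.32: c1 = 17 / 45.32
c1 = 0.3751

0.3751


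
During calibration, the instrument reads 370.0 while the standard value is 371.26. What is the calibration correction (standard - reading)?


Correction = standard - reading
= 371.26 - 370.0
= 1.2600

1.2600


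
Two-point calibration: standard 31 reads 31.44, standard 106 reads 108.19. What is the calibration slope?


slope = (y2 - y1) / (x2 - x1)
= (108.19 - 31.44) / (106 - 31)
= 76.7500 / 75
= 1.0233

1.0233


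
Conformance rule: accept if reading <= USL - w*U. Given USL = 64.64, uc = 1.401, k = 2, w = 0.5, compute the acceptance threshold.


U = k * uc = 2 * 1.401 = 2.802
guard band g = w * U = 0.5 * 2.802 = 1.401
AL = USL - g = 64.64 - 1.401
AL = 63.2390

63.2390


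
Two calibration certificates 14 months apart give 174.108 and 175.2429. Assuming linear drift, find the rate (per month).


rate = (v2 - v1) / months
= (175.2429 - 174.108) / 14
= 1.1349 / 14
= 0.0811

0.0811


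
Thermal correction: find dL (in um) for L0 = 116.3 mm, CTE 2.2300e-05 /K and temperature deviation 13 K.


dL = L * alpha * dT
= 116.3 * 2.2300e-05 * 13
= 0.0337154 mm
dL_um = 0.0337154 * 1000 = 33.7154 um

33.7154


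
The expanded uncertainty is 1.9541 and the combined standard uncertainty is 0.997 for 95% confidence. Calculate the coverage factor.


k = U / uc
k = 1.9541 / 0.997
k = 1.96

1.96


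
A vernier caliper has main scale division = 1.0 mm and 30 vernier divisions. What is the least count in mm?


LC = MSD / n_div
= 1.0 / 30
= 0.0333

0.0333


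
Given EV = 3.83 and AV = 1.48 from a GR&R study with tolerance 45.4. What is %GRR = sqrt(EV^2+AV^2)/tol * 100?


GRR = sqrt(EV^2 + AV^2) = sqrt(3.83^2 + 1.48^2) = 4.1060078
%GRR = GRR / tol * 100 = 4.1060078 / 45.4 * 100
%GRR = 9.0441

9.0441


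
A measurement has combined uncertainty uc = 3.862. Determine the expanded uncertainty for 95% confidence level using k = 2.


U = k * uc
U = 2 * 3.862
U = 7.7240

7.7240


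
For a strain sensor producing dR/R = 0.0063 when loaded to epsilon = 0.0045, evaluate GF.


GF = (dR/R) / epsilon
= 0.0063 / 0.0045
= 1.4000

1.4000


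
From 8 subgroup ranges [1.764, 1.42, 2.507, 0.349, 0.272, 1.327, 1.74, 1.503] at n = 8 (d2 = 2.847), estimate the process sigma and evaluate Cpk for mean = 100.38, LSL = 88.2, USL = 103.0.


R_bar = (1.764 + 1.42 + 2.507 + 0.349 + 0.272 + 1.327 + 1.74 + 1.503) / 8 = 1.36025
sigma = R_bar / d2 = 1.36025 / 2.847 = 0.47778363
Cp = (USL - LSL)/(6*sigma) = (103.0 - 88.2)/(6*0.47778363) = 5.1627
Cpu = (103.0 - 100.38)/(3*0.47778363) = 1.8279
Cpl = (100.38 - 88.2)/(3*0.47778363) = 8.4976
Cpk = min(Cpu, Cpl) = 1.8279

1.8279


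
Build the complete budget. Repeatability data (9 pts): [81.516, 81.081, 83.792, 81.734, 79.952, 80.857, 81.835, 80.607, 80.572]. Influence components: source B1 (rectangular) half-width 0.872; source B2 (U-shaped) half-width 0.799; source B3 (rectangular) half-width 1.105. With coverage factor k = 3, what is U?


mean = (81.516 + 81.081 + 83.792 + 81.734 + 79.952 + 80.857 + 81.835 + 80.607 + 80.572) / 9 = 81.32733333
s = sqrt(sum((x - mean)^2)/(n-1)) = 1.1065783
u_A = s / sqrt(n) = 1.1065783 / sqrt(9) = 0.36885943
u_B1 = 0.872 / sqrt(3) = 0.50344943
u_B2 = 0.799 / sqrt(2) = 0.56497832
u_B3 = 1.105 / sqrt(3) = 0.63797205
uc = sqrt(0.36885943^2 + 0.50344943^2 + 0.56497832^2 + 0.63797205^2) = 1.05628
U = k * uc = 3 * 1.05628
U = 3.1688

3.1688


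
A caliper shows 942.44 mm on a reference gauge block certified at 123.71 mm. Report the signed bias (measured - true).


Systematic error = measured - true
= 942.44 - 123.71
= 818.7300

818.7300


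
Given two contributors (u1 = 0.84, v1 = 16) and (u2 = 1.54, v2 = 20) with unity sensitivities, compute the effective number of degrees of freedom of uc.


uc = sqrt(u1^2 + u2^2) = sqrt(0.84^2 + 1.54^2) = 1.754195
v_eff = uc^4 / (u1^4/v1 + u2^4/v2)
= 1.754195^4 / (0.84^4/16 + 1.54^4/20)
= 9.4691604 / 0.31234129
v_eff = 30.3167

30.3167


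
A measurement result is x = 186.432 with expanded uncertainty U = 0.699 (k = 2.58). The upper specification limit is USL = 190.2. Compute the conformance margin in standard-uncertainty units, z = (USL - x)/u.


u = U / k = 0.699 / 2.58 = 0.27093023
margin = |USL - x| = |190.2 - 186.432| = 3.768
z = margin / u = 3.768 / 0.27093023
z = 13.9076

13.9076


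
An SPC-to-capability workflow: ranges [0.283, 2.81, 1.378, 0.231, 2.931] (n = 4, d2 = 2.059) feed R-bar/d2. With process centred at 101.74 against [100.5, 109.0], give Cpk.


R_bar = (0.283 + 2.81 + 1.378 + 0.231 + 2.931) / 5 = 1.5266
sigma = R_bar / d2 = 1.5266 / 2.059 = 0.74142788
Cp = (USL - LSL)/(6*sigma) = (109.0 - 100.5)/(6*0.74142788) = 1.9107
Cpu = (109.0 - 101.74)/(3*0.74142788) = 3.2640
Cpl = (101.74 - 100.5)/(3*0.74142788) = 0.5575
Cpk = min(Cpu, Cpl) = 0.5575

0.5575


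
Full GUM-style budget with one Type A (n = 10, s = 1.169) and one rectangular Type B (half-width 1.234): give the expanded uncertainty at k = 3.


u_A = s / sqrt(n) = 1.169 / sqrt(10) = 0.36967026
u_B = half_width / sqrt(3) = 1.234 / sqrt(3) = 0.71245023
uc = sqrt(u_A^2 + u_B^2) = sqrt(0.36967026^2 + 0.71245023^2) = 0.80264652
U = k * uc = 3 * 0.80264652
U = 2.4079

2.4079


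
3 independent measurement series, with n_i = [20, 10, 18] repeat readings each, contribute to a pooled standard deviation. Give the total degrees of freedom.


nu = sum_i (n_i - 1)
nu = ((20 - 1) + (10 - 1) + (18 - 1))
nu = 19 + 9 + 17
nu = 45

45


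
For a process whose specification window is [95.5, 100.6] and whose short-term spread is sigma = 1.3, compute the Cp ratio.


Cp = (USL - LSL) / (6 * sigma)
= (100.6 - 95.5) / (6 * 1.3)
= 5.1000 / 7.8000
= 0.6538

0.6538


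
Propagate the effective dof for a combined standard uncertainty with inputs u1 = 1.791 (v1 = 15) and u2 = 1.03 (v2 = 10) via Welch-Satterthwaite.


uc = sqrt(u1^2 + u2^2) = sqrt(1.791^2 + 1.03^2) = 2.0660545
v_eff = uc^4 / (u1^4/v1 + u2^4/v2)
= 2.0660545^4 / (1.791^4/15 + 1.03^4/10)
= 18.220785 / 0.79849871
v_eff = 22.8188

22.8188


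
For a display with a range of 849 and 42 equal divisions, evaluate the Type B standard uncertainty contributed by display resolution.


resolution = range / divisions
resolution = 849 / 42 = 20.214286
u_res = resolution / (2*sqrt(3))
u_res = 20.214286 / 3.4641016
u_res = 5.8354

5.8354


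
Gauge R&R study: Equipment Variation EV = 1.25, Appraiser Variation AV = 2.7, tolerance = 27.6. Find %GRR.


GRR = sqrt(EV^2 + AV^2) = sqrt(1.25^2 + 2.7^2) = 2.9753151
%GRR = GRR / tol * 100 = 2.9753151 / 27.6 * 100
%GRR = 10.7801

10.7801


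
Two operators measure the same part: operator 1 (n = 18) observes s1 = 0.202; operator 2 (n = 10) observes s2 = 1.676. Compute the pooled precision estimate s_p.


s_p = sqrt(((n1-1)*s1^2 + (n2-1)*s2^2) / (n1+n2-2))
numerator = (18-1)*0.202^2 + (10-1)*1.676^2 = 0.693668 + 25.280784 = 25.974452
denominator = 18 + 10 - 2 = 26
s_p^2 = 25.974452 / 26 = 0.99901738
s_p = sqrt(0.99901738) = 0.9995

0.9995


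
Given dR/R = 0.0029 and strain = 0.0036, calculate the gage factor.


GF = (dR/R) / epsilon
= 0.0029 / 0.0036
= 0.8056

0.8056


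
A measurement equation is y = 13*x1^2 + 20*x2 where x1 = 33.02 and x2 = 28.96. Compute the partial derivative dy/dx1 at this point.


y = 13*x1^2 + 20*x2
dy/dx1 = 2*13*x1
Evaluate at x1 = 33.02: c1 = 26 * 33.02
c1 = 858.5200

858.5200


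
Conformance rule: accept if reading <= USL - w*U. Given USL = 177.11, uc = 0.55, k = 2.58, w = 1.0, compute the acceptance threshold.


U = k * uc = 2.58 * 0.55 = 1.419
guard band g = w * U = 1.0 * 1.419 = 1.419
AL = USL - g = 177.11 - 1.419
AL = 175.6910

175.6910


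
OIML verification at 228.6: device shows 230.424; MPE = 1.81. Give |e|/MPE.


e = indication - reference = 230.424 - 228.6 = 1.8240
|e| = 1.8240
ratio = |e| / MPE = 1.8240 / 1.81
ratio = 1.0077

1.0077


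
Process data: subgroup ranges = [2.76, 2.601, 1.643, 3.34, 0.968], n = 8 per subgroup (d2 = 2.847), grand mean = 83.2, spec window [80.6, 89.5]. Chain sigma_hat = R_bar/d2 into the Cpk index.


R_bar = (2.76 + 2.601 + 1.643 + 3.34 + 0.968) / 5 = 2.2624
sigma = R_bar / d2 = 2.2624 / 2.847 = 0.79466105
Cp = (USL - LSL)/(6*sigma) = (89.5 - 80.6)/(6*0.79466105) = 1.8666
Cpu = (89.5 - 83.2)/(3*0.79466105) = 2.6426
Cpl = (83.2 - 80.6)/(3*0.79466105) = 1.0906
Cpk = min(Cpu, Cpl) = 1.0906

1.0906


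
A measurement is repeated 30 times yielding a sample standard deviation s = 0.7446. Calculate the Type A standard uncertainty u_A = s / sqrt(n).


u_A = s / sqrt(n)
u_A = 0.7446 / sqrt(30)
u_A = 0.7446 / 5.4772256
u_A = 0.1359

0.1359


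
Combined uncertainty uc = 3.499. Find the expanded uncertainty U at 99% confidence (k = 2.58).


U = k * uc
U = 2.58 * 3.499
U = 9.0274

9.0274


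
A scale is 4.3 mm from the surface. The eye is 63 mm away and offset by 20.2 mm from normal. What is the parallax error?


error = h * offset / d
= 4.3 * 20.2 / 63
= 1.3787

1.3787


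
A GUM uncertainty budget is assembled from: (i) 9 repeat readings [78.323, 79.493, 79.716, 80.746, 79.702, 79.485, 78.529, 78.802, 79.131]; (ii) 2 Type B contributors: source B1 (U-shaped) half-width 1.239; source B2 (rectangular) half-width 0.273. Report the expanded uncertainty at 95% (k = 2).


mean = (78.323 + 79.493 + 79.716 + 80.746 + 79.702 + 79.485 + 78.529 + 78.802 + 79.131) / 9 = 79.32522222
s = sqrt(sum((x - mean)^2)/(n-1)) = 0.73457977
u_A = s / sqrt(n) = 0.73457977 / sqrt(9) = 0.24485992
u_B1 = 1.239 / sqrt(2) = 0.8761053
u_B2 = 0.273 / sqrt(3) = 0.15761662
uc = sqrt(0.24485992^2 + 0.8761053^2 + 0.15761662^2) = 0.92323338
U = k * uc = 2 * 0.92323338
U = 1.8465

1.8465


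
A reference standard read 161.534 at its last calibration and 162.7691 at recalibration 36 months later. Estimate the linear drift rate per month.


rate = (v2 - v1) / months
= (162.7691 - 161.534) / 36
= 1.2351 / 36
= 0.0343

0.0343


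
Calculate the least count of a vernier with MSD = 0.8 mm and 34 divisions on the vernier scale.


LC = MSD / n_div
= 0.8 / 34
= 0.0235

0.0235


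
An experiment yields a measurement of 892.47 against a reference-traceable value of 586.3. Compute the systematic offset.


Systematic error = measured - true
= 892.47 - 586.3
= 306.1700

306.1700


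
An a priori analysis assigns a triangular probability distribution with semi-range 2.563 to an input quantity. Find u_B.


u_B = half_width / sqrt(6)
u_B = 2.563 / 2.4494897
u_B = 1.0463

1.0463


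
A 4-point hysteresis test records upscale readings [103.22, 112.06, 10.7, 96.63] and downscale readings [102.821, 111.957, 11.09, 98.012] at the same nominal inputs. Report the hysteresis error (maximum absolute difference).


|103.22 - 102.821| = 0.3990
|112.06 - 111.957| = 0.1030
|10.7 - 11.09| = 0.3900
|96.63 - 98.012| = 1.3820
hysteresis = max(diffs) = 1.3820

1.3820


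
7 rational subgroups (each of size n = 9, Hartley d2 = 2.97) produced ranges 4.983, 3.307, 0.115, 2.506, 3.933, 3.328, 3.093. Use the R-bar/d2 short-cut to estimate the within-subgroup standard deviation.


R_bar = (4.983 + 3.307 + 0.115 + 2.506 + 3.933 + 3.328 + 3.093) / 7
R_bar = 21.265 / 7 = 3.0378571
sigma_hat = R_bar / d2 = 3.0378571 / 2.97 = 1.0228

1.0228


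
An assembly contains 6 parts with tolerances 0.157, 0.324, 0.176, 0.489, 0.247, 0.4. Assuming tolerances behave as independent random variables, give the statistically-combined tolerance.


RSS = sqrt(0.157^2 + 0.324^2 + 0.176^2 + 0.489^2 + 0.247^2 + 0.4^2)
= sqrt(0.620731)
= 0.7879

0.7879


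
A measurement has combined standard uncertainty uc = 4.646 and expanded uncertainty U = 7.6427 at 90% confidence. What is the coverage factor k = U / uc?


k = U / uc
k = 7.6427 / 4.646
k = 1.645

1.645


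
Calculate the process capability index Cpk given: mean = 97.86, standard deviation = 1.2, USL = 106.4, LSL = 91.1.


Cpu = (USL - mean) / (3*sigma) = (106.4 - 97.86) / (3*1.2) = 2.3722
Cpl = (mean - LSL) / (3*sigma) = (97.86 - 91.1) / (3*1.2) = 1.8778
Cpk = min(Cpu, Cpl) = 1.8778

1.8778


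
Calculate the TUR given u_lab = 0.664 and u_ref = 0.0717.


TUR = u_lab / u_ref
= 0.664 / 0.0717
= 9.2608

9.2608


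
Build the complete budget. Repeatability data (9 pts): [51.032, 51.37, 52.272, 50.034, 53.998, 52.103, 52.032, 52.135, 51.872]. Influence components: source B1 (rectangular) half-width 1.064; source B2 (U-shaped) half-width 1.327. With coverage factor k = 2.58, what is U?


mean = (51.032 + 51.37 + 52.272 + 50.034 + 53.998 + 52.103 + 52.032 + 52.135 + 51.872) / 9 = 51.872
s = sqrt(sum((x - mean)^2)/(n-1)) = 1.0702718
u_A = s / sqrt(n) = 1.0702718 / sqrt(9) = 0.35675727
u_B1 = 1.064 / sqrt(3) = 0.61430069
u_B2 = 1.327 / sqrt(2) = 0.9383307
uc = sqrt(0.35675727^2 + 0.61430069^2 + 0.9383307^2) = 1.1769051
U = k * uc = 2.58 * 1.1769051
U = 3.0364

3.0364


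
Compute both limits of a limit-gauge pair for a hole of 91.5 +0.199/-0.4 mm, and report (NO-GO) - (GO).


GO = nominal - lower_tol (smallest hole = maximum material condition)
GO = 91.5 - 0.4 = 91.1
NO-GO = nominal + upper_tol (largest hole = least material condition)
NO-GO = 91.5 + 0.199 = 91.699
spread = NO-GO - GO = 91.699 - 91.1 = 0.5990

0.5990


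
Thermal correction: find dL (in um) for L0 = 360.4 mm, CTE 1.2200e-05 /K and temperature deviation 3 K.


dL = L * alpha * dT
= 360.4 * 1.2200e-05 * 3
= 0.0131906 mm
dL_um = 0.0131906 * 1000 = 13.1906 um

13.1906


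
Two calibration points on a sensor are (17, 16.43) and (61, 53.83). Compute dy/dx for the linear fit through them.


slope = (y2 - y1) / (x2 - x1)
= (53.83 - 16.43) / (61 - 17)
= 37.4000 / 44
= 0.8500

0.8500


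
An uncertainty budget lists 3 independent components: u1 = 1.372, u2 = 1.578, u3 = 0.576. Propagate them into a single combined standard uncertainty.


uc = sqrt(1.372^2 + 1.578^2 + 0.576^2)
uc = sqrt(4.704244)
uc = 2.1689

2.1689


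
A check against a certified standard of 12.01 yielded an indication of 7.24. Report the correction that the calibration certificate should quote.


Correction = standard - reading
= 12.01 - 7.24
= 4.7700

4.7700


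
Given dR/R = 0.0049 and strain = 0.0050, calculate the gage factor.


GF = (dR/R) / epsilon
= 0.0049 / 0.0050
= 0.9800

0.9800


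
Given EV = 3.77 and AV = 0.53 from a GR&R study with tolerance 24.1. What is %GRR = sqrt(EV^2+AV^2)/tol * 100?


GRR = sqrt(EV^2 + AV^2) = sqrt(3.77^2 + 0.53^2) = 3.8070724
%GRR = GRR / tol * 100 = 3.8070724 / 24.1 * 100
%GRR = 15.7970

15.7970


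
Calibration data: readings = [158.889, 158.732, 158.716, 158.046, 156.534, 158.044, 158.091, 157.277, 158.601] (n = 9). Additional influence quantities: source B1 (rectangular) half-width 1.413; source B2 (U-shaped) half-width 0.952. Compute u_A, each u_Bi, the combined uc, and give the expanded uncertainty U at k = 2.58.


mean = (158.889 + 158.732 + 158.716 + 158.046 + 156.534 + 158.044 + 158.091 + 157.277 + 158.601) / 9 = 158.1033333
s = sqrt(sum((x - mean)^2)/(n-1)) = 0.77363751
u_A = s / sqrt(n) = 0.77363751 / sqrt(9) = 0.25787917
u_B1 = 1.413 / sqrt(3) = 0.81579593
u_B2 = 0.952 / sqrt(2) = 0.67316566
uc = sqrt(0.25787917^2 + 0.81579593^2 + 0.67316566^2) = 1.0886582
U = k * uc = 2.58 * 1.0886582
U = 2.8087

2.8087


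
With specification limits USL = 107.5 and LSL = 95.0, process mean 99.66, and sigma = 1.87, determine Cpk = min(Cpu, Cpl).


Cpu = (USL - mean) / (3*sigma) = (107.5 - 99.66) / (3*1.87) = 1.3975
Cpl = (mean - LSL) / (3*sigma) = (99.66 - 95.0) / (3*1.87) = 0.8307
Cpk = min(Cpu, Cpl) = 0.8307

0.8307


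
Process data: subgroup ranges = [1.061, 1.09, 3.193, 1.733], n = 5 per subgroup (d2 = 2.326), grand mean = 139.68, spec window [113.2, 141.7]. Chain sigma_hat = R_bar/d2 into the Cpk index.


R_bar = (1.061 + 1.09 + 3.193 + 1.733) / 4 = 1.76925
sigma = R_bar / d2 = 1.76925 / 2.326 = 0.76064058
Cp = (USL - LSL)/(6*sigma) = (141.7 - 113.2)/(6*0.76064058) = 6.2447
Cpu = (141.7 - 139.68)/(3*0.76064058) = 0.8852
Cpl = (139.68 - 113.2)/(3*0.76064058) = 11.6043
Cpk = min(Cpu, Cpl) = 0.8852

0.8852


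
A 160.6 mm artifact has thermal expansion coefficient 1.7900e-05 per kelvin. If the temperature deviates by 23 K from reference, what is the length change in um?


dL = L * alpha * dT
= 160.6 * 1.7900e-05 * 23
= 0.0661190 mm
dL_um = 0.0661190 * 1000 = 66.1190 um

66.1190


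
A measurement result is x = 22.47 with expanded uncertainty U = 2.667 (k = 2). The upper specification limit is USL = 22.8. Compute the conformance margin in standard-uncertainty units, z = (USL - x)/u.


u = U / k = 2.667 / 2 = 1.3335
margin = |USL - x| = |22.8 - 22.47| = 0.33
z = margin / u = 0.33 / 1.3335
z = 0.2475

0.2475


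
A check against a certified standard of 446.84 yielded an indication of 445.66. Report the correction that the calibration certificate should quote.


Correction = standard - reading
= 446.84 - 445.66
= 1.1800

1.1800


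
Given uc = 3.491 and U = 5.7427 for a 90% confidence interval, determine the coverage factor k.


k = U / uc
k = 5.7427 / 3.491
k = 1.645

1.645


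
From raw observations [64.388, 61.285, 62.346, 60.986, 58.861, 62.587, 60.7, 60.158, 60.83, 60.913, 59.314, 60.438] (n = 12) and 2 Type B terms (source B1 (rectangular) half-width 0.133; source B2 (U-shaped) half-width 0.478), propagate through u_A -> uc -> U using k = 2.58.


mean = (64.388 + 61.285 + 62.346 + 60.986 + 58.861 + 62.587 + 60.7 + 60.158 + 60.83 + 60.913 + 59.314 + 60.438) / 12 = 61.06716667
s = sqrt(sum((x - mean)^2)/(n-1)) = 1.4895182
u_A = s / sqrt(n) = 1.4895182 / sqrt(12) = 0.42998687
u_B1 = 0.133 / sqrt(3) = 0.076787586
u_B2 = 0.478 / sqrt(2) = 0.33799704
uc = sqrt(0.42998687^2 + 0.076787586^2 + 0.33799704^2) = 0.55229253
U = k * uc = 2.58 * 0.55229253
U = 1.4249

1.4249


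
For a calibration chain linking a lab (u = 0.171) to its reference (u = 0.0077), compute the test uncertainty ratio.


TUR = u_lab / u_ref
= 0.171 / 0.0077
= 22.2078

22.2078


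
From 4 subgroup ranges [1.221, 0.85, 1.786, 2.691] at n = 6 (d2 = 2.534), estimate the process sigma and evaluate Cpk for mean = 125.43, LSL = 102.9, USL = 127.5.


R_bar = (1.221 + 0.85 + 1.786 + 2.691) / 4 = 1.637
sigma = R_bar / d2 = 1.637 / 2.534 = 0.64601421
Cp = (USL - LSL)/(6*sigma) = (127.5 - 102.9)/(6*0.64601421) = 6.3466
Cpu = (127.5 - 125.43)/(3*0.64601421) = 1.0681
Cpl = (125.43 - 102.9)/(3*0.64601421) = 11.6251
Cpk = min(Cpu, Cpl) = 1.0681

1.0681


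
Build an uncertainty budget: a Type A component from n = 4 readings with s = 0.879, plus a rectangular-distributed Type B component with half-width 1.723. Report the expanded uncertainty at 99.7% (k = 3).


u_A = s / sqrt(n) = 0.879 / sqrt(4) = 0.4395
u_B = half_width / sqrt(3) = 1.723 / sqrt(3) = 0.99477451
uc = sqrt(u_A^2 + u_B^2) = sqrt(0.4395^2 + 0.99477451^2) = 1.0875369
U = k * uc = 3 * 1.0875369
U = 3.2626

3.2626


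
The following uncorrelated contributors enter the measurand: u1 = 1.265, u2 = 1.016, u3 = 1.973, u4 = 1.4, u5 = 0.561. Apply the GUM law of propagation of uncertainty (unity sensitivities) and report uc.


uc = sqrt(1.265^2 + 1.016^2 + 1.973^2 + 1.4^2 + 0.561^2)
uc = sqrt(8.799931)
uc = 2.9665

2.9665


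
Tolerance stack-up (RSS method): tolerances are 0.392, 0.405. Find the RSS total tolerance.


RSS = sqrt(0.392^2 + 0.405^2)
= sqrt(0.317689)
= 0.5636

0.5636


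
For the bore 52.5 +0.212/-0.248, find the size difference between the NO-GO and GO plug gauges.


GO = nominal - lower_tol (smallest hole = maximum material condition)
GO = 52.5 - 0.248 = 52.252
NO-GO = nominal + upper_tol (largest hole = least material condition)
NO-GO = 52.5 + 0.212 = 52.712
spread = NO-GO - GO = 52.712 - 52.252 = 0.4600

0.4600


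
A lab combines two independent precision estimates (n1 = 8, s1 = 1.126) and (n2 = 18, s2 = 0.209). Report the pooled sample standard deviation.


s_p = sqrt(((n1-1)*s1^2 + (n2-1)*s2^2) / (n1+n2-2))
numerator = (8-1)*1.126^2 + (18-1)*0.209^2 = 8.875132 + 0.742577 = 9.617709
denominator = 8 + 18 - 2 = 24
s_p^2 = 9.617709 / 24 = 0.40073787
s_p = sqrt(0.40073787) = 0.6330

0.6330


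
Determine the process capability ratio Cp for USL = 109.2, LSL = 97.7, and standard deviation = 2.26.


Cp = (USL - LSL) / (6 * sigma)
= (109.2 - 97.7) / (6 * 2.26)
= 11.5000 / 13.5600
= 0.8481

0.8481


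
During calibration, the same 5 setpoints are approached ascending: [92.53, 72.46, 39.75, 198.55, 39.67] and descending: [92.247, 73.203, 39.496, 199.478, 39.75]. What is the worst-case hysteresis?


|92.53 - 92.247| = 0.2830
|72.46 - 73.203| = 0.7430
|39.75 - 39.496| = 0.2540
|198.55 - 199.478| = 0.9280
|39.67 - 39.75| = 0.0800
hysteresis = max(diffs) = 0.9280

0.9280


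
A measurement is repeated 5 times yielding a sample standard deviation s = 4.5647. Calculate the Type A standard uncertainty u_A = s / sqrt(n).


u_A = s / sqrt(n)
u_A = 4.5647 / sqrt(5)
u_A = 4.5647 / 2.236068
u_A = 2.0414

2.0414


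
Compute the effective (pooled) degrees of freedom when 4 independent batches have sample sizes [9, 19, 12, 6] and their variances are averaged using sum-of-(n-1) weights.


nu = sum_i (n_i - 1)
nu = ((9 - 1) + (19 - 1) + (12 - 1) + (6 - 1))
nu = 8 + 18 + 11 + 5
nu = 42

42


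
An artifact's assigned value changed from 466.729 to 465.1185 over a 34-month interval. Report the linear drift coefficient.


rate = (v2 - v1) / months
= (465.1185 - 466.729) / 34
= -1.6105 / 34
= -0.0474

-0.0474


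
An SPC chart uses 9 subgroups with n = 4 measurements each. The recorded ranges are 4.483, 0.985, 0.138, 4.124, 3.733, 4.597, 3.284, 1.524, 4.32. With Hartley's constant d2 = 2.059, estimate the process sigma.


R_bar = (4.483 + 0.985 + 0.138 + 4.124 + 3.733 + 4.597 + 3.284 + 1.524 + 4.32) / 9
R_bar = 27.188 / 9 = 3.0208889
sigma_hat = R_bar / d2 = 3.0208889 / 2.059 = 1.4672

1.4672


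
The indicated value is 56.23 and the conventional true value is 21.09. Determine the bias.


Systematic error = measured - true
= 56.23 - 21.09
= 35.1400

35.1400


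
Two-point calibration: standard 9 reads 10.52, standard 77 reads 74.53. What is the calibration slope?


slope = (y2 - y1) / (x2 - x1)
= (74.53 - 10.52) / (77 - 9)
= 64.0100 / 68
= 0.9413

0.9413


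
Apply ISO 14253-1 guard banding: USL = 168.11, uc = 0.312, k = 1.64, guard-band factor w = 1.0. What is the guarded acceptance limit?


U = k * uc = 1.64 * 0.312 = 0.51168
guard band g = w * U = 1.0 * 0.51168 = 0.51168
AL = USL - g = 168.11 - 0.51168
AL = 167.5983

167.5983


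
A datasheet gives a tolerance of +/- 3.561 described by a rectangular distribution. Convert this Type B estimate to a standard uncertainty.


u_B = half_width / sqrt(3)
u_B = 3.561 / 1.7320508
u_B = 2.0559

2.0559


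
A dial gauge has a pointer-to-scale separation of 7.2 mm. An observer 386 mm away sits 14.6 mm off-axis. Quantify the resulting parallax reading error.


error = h * offset / d
= 7.2 * 14.6 / 386
= 0.2723

0.2723


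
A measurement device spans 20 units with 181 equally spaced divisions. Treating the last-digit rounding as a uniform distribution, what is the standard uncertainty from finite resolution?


resolution = range / divisions
resolution = 20 / 181 = 0.11049724
u_res = resolution / (2*sqrt(3))
u_res = 0.11049724 / 3.4641016
u_res = 0.0319

0.0319


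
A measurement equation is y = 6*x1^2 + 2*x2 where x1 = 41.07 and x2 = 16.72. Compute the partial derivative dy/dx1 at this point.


y = 6*x1^2 + 2*x2
dy/dx1 = 2*6*x1
Evaluate at x1 = 41.07: c1 = 12 * 41.07
c1 = 492.8400

492.8400


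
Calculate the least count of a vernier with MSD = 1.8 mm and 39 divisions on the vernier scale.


LC = MSD / n_div
= 1.8 / 39
= 0.0462

0.0462


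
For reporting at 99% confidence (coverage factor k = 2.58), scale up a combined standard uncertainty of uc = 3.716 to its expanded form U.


U = k * uc
U = 2.58 * 3.716
U = 9.5873

9.5873


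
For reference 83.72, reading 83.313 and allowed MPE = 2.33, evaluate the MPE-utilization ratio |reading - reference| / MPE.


e = indication - reference = 83.313 - 83.72 = -0.4070
|e| = 0.4070
ratio = |e| / MPE = 0.4070 / 2.33
ratio = 0.1747

0.1747


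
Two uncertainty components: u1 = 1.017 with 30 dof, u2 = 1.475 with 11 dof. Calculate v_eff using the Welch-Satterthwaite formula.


uc = sqrt(u1^2 + u2^2) = sqrt(1.017^2 + 1.475^2) = 1.7916233
v_eff = uc^4 / (u1^4/v1 + u2^4/v2)
= 1.7916233^4 / (1.017^4/30 + 1.475^4/11)
= 10.303548 / 0.46596247
v_eff = 22.1124

22.1124


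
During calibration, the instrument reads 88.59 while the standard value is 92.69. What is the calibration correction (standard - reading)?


Correction = standard - reading
= 92.69 - 88.59
= 4.1000

4.1000


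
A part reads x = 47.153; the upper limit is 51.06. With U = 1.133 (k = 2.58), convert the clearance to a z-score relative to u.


u = U / k = 1.133 / 2.58 = 0.43914729
margin = |USL - x| = |51.06 - 47.153| = 3.907
z = margin / u = 3.907 / 0.43914729
z = 8.8968

8.8968


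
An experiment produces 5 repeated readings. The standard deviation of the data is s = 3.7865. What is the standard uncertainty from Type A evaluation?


u_A = s / sqrt(n)
u_A = 3.7865 / sqrt(5)
u_A = 3.7865 / 2.236068
u_A = 1.6934

1.6934


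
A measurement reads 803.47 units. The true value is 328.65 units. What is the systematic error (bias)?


Systematic error = measured - true
= 803.47 - 328.65
= 474.8200

474.8200


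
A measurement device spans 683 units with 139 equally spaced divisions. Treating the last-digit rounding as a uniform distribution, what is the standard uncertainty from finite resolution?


resolution = range / divisions
resolution = 683 / 139 = 4.9136691
u_res = resolution / (2*sqrt(3))
u_res = 4.9136691 / 3.4641016
u_res = 1.4185

1.4185


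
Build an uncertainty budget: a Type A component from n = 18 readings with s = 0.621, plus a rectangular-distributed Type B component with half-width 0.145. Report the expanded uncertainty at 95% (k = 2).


u_A = s / sqrt(n) = 0.621 / sqrt(18) = 0.1463711
u_B = half_width / sqrt(3) = 0.145 / sqrt(3) = 0.083715789
uc = sqrt(u_A^2 + u_B^2) = sqrt(0.1463711^2 + 0.083715789^2) = 0.16862038
U = k * uc = 2 * 0.16862038
U = 0.3372

0.3372


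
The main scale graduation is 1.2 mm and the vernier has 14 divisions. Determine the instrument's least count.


LC = MSD / n_div
= 1.2 / 14
= 0.0857

0.0857


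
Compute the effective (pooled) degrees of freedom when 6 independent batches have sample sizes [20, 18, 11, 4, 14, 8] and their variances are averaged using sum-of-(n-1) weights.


nu = sum_i (n_i - 1)
nu = ((20 - 1) + (18 - 1) + (11 - 1) + (4 - 1) + (14 - 1) + (8 - 1))
nu = 19 + 17 + 10 + 3 + 13 + 7
nu = 69

69


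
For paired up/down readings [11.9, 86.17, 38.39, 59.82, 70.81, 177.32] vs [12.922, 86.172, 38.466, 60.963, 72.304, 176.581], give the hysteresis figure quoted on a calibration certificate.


|11.9 - 12.922| = 1.0220
|86.17 - 86.172| = 0.0020
|38.39 - 38.466| = 0.0760
|59.82 - 60.963| = 1.1430
|70.81 - 72.304| = 1.4940
|177.32 - 176.581| = 0.7390
hysteresis = max(diffs) = 1.4940

1.4940
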